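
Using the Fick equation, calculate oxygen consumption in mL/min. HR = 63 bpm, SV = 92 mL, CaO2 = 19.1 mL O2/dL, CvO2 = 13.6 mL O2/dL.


CO = HR*SV = 63*92/1000 = 5.796 L/min
a-v O2 diff = 19.1 - 13.6 = 5.5 mL/dL
VO2 = CO * (CaO2-CvO2) * 10 dL/L
VO2 = 5.796 * 5.5 * 10
VO2 = 318.8 mL/min


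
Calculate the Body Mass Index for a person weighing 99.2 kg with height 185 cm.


BMI = weight / height^2
height = 185 cm = 1.85 m
BMI = 99.2 / 1.85^2
BMI = 28.98 kg/m^2


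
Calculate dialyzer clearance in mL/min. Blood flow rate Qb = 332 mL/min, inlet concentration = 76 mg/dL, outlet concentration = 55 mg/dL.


K = Qb * (Cb_in - Cb_out) / Cb_in
K = 332 * (76 - 55) / 76
K = 91.74 mL/min


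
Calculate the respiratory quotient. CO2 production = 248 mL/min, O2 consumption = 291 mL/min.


RQ = VCO2 / VO2
RQ = 248 / 291
RQ = 0.8522


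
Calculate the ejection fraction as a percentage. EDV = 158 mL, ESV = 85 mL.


SV = EDV - ESV = 158 - 85 = 73 mL
EF = SV/EDV * 100 = 73/158 * 100
EF = 46.2%


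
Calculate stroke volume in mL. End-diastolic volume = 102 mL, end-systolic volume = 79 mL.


SV = EDV - ESV
SV = 102 - 79
SV = 23 mL


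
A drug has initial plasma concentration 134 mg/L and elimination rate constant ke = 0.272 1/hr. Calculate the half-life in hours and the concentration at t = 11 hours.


t_half = ln(2) / ke = 0.693147 / 0.272 = 2.548 hr
C(t) = C0 * exp(-ke*t) = 134 * exp(-0.272*11)
C(11) = 6.725 mg/L


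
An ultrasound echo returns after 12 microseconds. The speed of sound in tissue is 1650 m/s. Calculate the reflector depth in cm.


depth = c * t / 2
t = 12 us = 1.2000e-05 s
depth = 1650 * 1.2000e-05 / 2
depth = 0.0099 m = 0.99 cm


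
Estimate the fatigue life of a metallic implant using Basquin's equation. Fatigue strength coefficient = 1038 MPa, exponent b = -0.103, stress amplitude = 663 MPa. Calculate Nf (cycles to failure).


sigma_a = sigma_f' * (2Nf)^b
2Nf = (sigma_a/sigma_f')^(1/b)
2Nf = (663/1038)^(1/-0.103)
2Nf = 77.648706
Nf = 38.82


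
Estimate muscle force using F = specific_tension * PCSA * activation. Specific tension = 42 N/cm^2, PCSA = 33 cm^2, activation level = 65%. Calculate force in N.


F = sigma * PCSA * activation
F = 42 * 33 * 0.65
F = 900.9 N


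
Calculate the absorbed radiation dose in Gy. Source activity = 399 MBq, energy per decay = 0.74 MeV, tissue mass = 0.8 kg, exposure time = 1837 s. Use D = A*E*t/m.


A = 399 MBq = 3.9900e+08 Bq
E = 0.74 MeV = 1.18548e-13 J
D = A*E*t/m = 3.9900e+08*1.18548e-13*1837/0.8
D = 0.1086 Gy


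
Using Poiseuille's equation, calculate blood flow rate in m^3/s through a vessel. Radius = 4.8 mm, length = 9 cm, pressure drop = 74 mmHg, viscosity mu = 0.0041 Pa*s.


Q = pi*r^4*dP / (8*mu*L)
r = 0.0048 m, L = 0.09 m
dP = 74 mmHg = 9865.828 Pa
Q = 0.005574 m^3/s


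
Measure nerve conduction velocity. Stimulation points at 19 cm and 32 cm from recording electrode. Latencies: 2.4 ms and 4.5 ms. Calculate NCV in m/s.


Distance = (32 - 19) / 100 = 0.13 m
dt = (4.5 - 2.4) / 1000 = 0.0021 s
NCV = dist / dt = 61.9 m/s


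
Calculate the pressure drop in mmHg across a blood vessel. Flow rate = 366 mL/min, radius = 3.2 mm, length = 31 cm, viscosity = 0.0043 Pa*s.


dP = 8*mu*L*Q / (pi*r^4)
Q = 366 mL/min = 6.1e-06 m^3/s
dP = 197.47 Pa = 197.47 / 133.322 mmHg = 1.481 mmHg


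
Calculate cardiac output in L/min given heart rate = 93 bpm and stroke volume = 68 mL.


CO = HR * SV
CO = 93 * 68 / 1000
CO = 6.324 L/min


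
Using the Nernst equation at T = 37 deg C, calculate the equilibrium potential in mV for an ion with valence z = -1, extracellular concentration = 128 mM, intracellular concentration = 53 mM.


E = (RT/(zF)) * ln(C_out/C_in)
T = 37 + 273.15 = 310.15 K
E = (8.314 * 310.15 / (-1 * 96485)) * ln(128/53)
E = -23.56 mV


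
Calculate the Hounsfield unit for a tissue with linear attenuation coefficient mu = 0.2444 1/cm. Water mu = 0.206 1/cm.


HU = ((mu_tissue - mu_water) / mu_water) * 1000
HU = ((0.2444 - 0.206) / 0.206) * 1000
HU = 186.4


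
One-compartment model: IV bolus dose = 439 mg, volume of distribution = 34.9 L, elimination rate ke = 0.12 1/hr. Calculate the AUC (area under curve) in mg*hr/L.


C0 = Dose/Vd = 439/34.9 = 12.5788 mg/L
AUC = C0/ke = 12.5788/0.12
AUC = 104.8 mg*hr/L


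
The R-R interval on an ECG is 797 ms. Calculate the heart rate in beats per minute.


HR = 60 / RR_interval(s)
RR = 797 ms = 0.797 s
HR = 60 / 0.797 = 75.28 bpm


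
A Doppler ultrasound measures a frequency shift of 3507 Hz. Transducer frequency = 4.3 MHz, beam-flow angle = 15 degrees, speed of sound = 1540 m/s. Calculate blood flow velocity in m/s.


v = fd * c / (2 * f0 * cos(theta))
v = 3507 * 1540 / (2 * 4.3000e+06 * cos(15))
v = 0.6502 m/s


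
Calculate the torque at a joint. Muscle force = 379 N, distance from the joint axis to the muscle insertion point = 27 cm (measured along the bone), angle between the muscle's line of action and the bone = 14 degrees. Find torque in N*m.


Torque = F * d * sin(theta)   (moment arm = d*sin(theta))
d = 27 cm = 0.27 m
Torque = 379 * 0.27 * sin(14)
Torque = 24.76 N*m


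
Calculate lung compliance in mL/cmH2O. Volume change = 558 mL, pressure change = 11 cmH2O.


C = dV / dP
C = 558 / 11
C = 50.73 mL/cmH2O


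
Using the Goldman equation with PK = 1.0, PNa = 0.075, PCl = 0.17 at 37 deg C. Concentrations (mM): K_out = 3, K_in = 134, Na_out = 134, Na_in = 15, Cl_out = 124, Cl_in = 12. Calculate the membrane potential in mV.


Vm = (RT/F)*ln((PK*Ko + PNa*Nao + PCl*Cli)/(PK*Ki + PNa*Nai + PCl*Clo))
Numer = 15.09, Denom = 156.205
Vm = -62.46 mV


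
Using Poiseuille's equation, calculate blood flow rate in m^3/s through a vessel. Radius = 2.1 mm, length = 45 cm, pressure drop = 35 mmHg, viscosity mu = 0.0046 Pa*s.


Q = pi*r^4*dP / (8*mu*L)
r = 0.0021 m, L = 0.45 m
dP = 35 mmHg = 4666.27 Pa
Q = 1.7216e-05 m^3/s


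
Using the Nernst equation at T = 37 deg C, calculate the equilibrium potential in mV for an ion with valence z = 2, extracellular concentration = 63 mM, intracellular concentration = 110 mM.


E = (RT/(zF)) * ln(C_out/C_in)
T = 37 + 273.15 = 310.15 K
E = (8.314 * 310.15 / (2 * 96485)) * ln(63/110)
E = -7.448 mV


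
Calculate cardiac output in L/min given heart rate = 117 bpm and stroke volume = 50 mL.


CO = HR * SV
CO = 117 * 50 / 1000
CO = 5.85 L/min


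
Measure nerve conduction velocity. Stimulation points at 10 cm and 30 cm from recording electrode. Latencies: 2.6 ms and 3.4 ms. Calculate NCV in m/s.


Distance = (30 - 10) / 100 = 0.2 m
dt = (3.4 - 2.6) / 1000 = 8.0000e-04 s
NCV = dist / dt = 250 m/s


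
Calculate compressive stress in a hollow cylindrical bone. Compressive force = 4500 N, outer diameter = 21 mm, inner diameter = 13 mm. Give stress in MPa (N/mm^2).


A = pi*(r_o^2 - r_i^2)
r_o = 10.5 mm, r_i = 6.5 mm
A = 213.628 mm^2
sigma = F/A = 4500 / 213.628
sigma = 21.06 MPa


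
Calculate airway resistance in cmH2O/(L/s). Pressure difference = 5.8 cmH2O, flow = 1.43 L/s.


R = dP / flow
R = 5.8 / 1.43
R = 4.056 cmH2O/(L/s)


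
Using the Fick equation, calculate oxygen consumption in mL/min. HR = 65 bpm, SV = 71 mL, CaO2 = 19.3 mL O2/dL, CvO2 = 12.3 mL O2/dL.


CO = HR*SV = 65*71/1000 = 4.615 L/min
a-v O2 diff = 19.3 - 12.3 = 7 mL/dL
VO2 = CO * (CaO2-CvO2) * 10 dL/L
VO2 = 4.615 * 7 * 10
VO2 = 323.1 mL/min


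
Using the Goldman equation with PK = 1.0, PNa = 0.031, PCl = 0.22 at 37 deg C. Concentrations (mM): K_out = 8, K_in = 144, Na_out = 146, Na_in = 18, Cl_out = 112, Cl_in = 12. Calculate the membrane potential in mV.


Vm = (RT/F)*ln((PK*Ko + PNa*Nao + PCl*Cli)/(PK*Ki + PNa*Nai + PCl*Clo))
Numer = 15.166, Denom = 169.198
Vm = -64.46 mV


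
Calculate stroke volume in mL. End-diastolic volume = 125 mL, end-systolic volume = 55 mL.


SV = EDV - ESV
SV = 125 - 55
SV = 70 mL


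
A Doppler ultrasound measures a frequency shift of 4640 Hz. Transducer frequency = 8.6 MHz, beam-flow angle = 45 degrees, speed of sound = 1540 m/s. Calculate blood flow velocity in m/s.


v = fd * c / (2 * f0 * cos(theta))
v = 4640 * 1540 / (2 * 8.6000e+06 * cos(45))
v = 0.5875 m/s


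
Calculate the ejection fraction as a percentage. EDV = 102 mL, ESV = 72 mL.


SV = EDV - ESV = 102 - 72 = 30 mL
EF = SV/EDV * 100 = 30/102 * 100
EF = 29.41%


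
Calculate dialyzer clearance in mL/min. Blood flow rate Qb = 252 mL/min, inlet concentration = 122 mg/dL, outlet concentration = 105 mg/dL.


K = Qb * (Cb_in - Cb_out) / Cb_in
K = 252 * (122 - 105) / 122
K = 35.11 mL/min


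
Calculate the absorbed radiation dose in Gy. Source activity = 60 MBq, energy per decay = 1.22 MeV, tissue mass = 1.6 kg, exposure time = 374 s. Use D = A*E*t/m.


A = 60 MBq = 6.0000e+07 Bq
E = 1.22 MeV = 1.95444e-13 J
D = A*E*t/m = 6.0000e+07*1.95444e-13*374/1.6
D = 0.002741 Gy


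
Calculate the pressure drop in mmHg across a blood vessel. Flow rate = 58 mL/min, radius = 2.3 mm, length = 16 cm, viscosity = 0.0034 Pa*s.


dP = 8*mu*L*Q / (pi*r^4)
Q = 58 mL/min = 9.66667e-07 m^3/s
dP = 47.8525 Pa = 47.8525 / 133.322 mmHg = 0.3589 mmHg


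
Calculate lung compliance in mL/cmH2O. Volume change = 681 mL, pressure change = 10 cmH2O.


C = dV / dP
C = 681 / 10
C = 68.1 mL/cmH2O


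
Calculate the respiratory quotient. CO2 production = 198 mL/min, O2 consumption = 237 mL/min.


RQ = VCO2 / VO2
RQ = 198 / 237
RQ = 0.8354


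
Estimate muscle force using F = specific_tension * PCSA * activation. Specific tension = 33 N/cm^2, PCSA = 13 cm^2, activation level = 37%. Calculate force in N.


F = sigma * PCSA * activation
F = 33 * 13 * 0.37
F = 158.7 N


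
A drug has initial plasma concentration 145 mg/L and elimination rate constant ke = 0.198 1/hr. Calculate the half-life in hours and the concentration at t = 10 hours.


t_half = ln(2) / ke = 0.693147 / 0.198 = 3.501 hr
C(t) = C0 * exp(-ke*t) = 145 * exp(-0.198*10)
C(10) = 20.02 mg/L


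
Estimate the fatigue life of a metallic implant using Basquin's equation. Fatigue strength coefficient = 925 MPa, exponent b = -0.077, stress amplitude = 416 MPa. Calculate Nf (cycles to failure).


sigma_a = sigma_f' * (2Nf)^b
2Nf = (sigma_a/sigma_f')^(1/b)
2Nf = (416/925)^(1/-0.077)
2Nf = 32145.642
Nf = 1.607e+04


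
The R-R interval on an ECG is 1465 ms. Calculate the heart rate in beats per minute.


HR = 60 / RR_interval(s)
RR = 1465 ms = 1.465 s
HR = 60 / 1.465 = 40.96 bpm


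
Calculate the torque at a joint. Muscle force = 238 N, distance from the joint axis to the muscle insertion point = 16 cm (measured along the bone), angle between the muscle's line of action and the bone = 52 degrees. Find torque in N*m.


Torque = F * d * sin(theta)   (moment arm = d*sin(theta))
d = 16 cm = 0.16 m
Torque = 238 * 0.16 * sin(52)
Torque = 30.01 N*m


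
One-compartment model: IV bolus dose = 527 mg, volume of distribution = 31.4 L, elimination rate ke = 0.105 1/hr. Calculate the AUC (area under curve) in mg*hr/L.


C0 = Dose/Vd = 527/31.4 = 16.7834 mg/L
AUC = C0/ke = 16.7834/0.105
AUC = 159.8 mg*hr/L


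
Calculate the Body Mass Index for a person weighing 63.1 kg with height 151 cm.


BMI = weight / height^2
height = 151 cm = 1.51 m
BMI = 63.1 / 1.51^2
BMI = 27.67 kg/m^2


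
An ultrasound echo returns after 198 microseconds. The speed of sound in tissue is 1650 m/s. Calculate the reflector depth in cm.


depth = c * t / 2
t = 198 us = 1.9800e-04 s
depth = 1650 * 1.9800e-04 / 2
depth = 0.16335 m = 16.335 cm


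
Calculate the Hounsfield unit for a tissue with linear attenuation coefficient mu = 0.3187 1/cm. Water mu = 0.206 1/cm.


HU = ((mu_tissue - mu_water) / mu_water) * 1000
HU = ((0.3187 - 0.206) / 0.206) * 1000
HU = 547.1


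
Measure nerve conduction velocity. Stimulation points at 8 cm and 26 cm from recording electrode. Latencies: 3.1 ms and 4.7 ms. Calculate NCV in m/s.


Distance = (26 - 8) / 100 = 0.18 m
dt = (4.7 - 3.1) / 1000 = 0.0016 s
NCV = dist / dt = 112.5 m/s


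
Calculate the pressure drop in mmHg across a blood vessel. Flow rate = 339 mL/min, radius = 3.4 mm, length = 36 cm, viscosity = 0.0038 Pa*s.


dP = 8*mu*L*Q / (pi*r^4)
Q = 339 mL/min = 5.65e-06 m^3/s
dP = 147.285 Pa = 147.285 / 133.322 mmHg = 1.105 mmHg


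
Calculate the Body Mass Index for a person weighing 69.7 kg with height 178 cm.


BMI = weight / height^2
height = 178 cm = 1.78 m
BMI = 69.7 / 1.78^2
BMI = 22 kg/m^2


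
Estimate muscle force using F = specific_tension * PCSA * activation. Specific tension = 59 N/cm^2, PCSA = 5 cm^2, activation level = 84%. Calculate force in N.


F = sigma * PCSA * activation
F = 59 * 5 * 0.84
F = 247.8 N


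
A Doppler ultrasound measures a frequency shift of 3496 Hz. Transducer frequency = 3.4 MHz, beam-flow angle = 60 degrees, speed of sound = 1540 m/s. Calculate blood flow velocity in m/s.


v = fd * c / (2 * f0 * cos(theta))
v = 3496 * 1540 / (2 * 3.4000e+06 * cos(60))
v = 1.583 m/s


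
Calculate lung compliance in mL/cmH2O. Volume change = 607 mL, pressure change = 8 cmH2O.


C = dV / dP
C = 607 / 8
C = 75.88 mL/cmH2O


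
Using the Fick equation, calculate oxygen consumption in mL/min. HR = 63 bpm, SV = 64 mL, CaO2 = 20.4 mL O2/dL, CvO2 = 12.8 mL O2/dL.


CO = HR*SV = 63*64/1000 = 4.032 L/min
a-v O2 diff = 20.4 - 12.8 = 7.6 mL/dL
VO2 = CO * (CaO2-CvO2) * 10 dL/L
VO2 = 4.032 * 7.6 * 10
VO2 = 306.4 mL/min


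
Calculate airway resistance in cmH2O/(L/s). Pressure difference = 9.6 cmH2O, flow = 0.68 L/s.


R = dP / flow
R = 9.6 / 0.68
R = 14.12 cmH2O/(L/s)


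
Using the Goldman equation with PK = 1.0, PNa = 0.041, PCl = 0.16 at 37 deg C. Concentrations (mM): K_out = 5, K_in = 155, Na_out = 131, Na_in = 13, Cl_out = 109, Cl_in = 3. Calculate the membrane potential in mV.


Vm = (RT/F)*ln((PK*Ko + PNa*Nao + PCl*Cli)/(PK*Ki + PNa*Nai + PCl*Clo))
Numer = 10.851, Denom = 172.973
Vm = -74 mV


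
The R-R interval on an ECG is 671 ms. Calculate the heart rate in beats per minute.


HR = 60 / RR_interval(s)
RR = 671 ms = 0.671 s
HR = 60 / 0.671 = 89.42 bpm


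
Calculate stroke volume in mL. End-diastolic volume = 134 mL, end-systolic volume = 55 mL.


SV = EDV - ESV
SV = 134 - 55
SV = 79 mL


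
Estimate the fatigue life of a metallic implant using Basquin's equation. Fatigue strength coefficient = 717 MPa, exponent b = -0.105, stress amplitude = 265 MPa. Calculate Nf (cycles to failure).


sigma_a = sigma_f' * (2Nf)^b
2Nf = (sigma_a/sigma_f')^(1/b)
2Nf = (265/717)^(1/-0.105)
2Nf = 13088.455
Nf = 6544


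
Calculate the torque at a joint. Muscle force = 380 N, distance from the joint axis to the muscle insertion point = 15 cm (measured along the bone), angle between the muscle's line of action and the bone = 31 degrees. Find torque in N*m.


Torque = F * d * sin(theta)   (moment arm = d*sin(theta))
d = 15 cm = 0.15 m
Torque = 380 * 0.15 * sin(31)
Torque = 29.36 N*m


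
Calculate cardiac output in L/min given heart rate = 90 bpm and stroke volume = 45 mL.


CO = HR * SV
CO = 90 * 45 / 1000
CO = 4.05 L/min


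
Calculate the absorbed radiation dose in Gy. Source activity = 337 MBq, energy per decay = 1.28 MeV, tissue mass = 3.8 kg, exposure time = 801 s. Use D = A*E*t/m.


A = 337 MBq = 3.3700e+08 Bq
E = 1.28 MeV = 2.05056e-13 J
D = A*E*t/m = 3.3700e+08*2.05056e-13*801/3.8
D = 0.01457 Gy


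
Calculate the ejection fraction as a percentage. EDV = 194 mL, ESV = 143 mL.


SV = EDV - ESV = 194 - 143 = 51 mL
EF = SV/EDV * 100 = 51/194 * 100
EF = 26.29%


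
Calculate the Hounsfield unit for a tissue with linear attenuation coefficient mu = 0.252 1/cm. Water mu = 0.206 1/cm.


HU = ((mu_tissue - mu_water) / mu_water) * 1000
HU = ((0.252 - 0.206) / 0.206) * 1000
HU = 223.3


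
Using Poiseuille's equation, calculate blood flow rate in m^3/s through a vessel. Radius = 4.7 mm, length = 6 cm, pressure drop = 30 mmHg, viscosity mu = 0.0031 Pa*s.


Q = pi*r^4*dP / (8*mu*L)
r = 0.0047 m, L = 0.06 m
dP = 30 mmHg = 3999.66 Pa
Q = 0.004121 m^3/s


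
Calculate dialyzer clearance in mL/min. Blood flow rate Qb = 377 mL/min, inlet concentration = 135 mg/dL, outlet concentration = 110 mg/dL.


K = Qb * (Cb_in - Cb_out) / Cb_in
K = 377 * (135 - 110) / 135
K = 69.81 mL/min


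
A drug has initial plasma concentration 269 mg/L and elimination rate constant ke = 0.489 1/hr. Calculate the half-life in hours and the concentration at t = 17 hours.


t_half = ln(2) / ke = 0.693147 / 0.489 = 1.417 hr
C(t) = C0 * exp(-ke*t) = 269 * exp(-0.489*17)
C(17) = 0.06599 mg/L


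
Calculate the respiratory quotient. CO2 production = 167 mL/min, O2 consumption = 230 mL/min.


RQ = VCO2 / VO2
RQ = 167 / 230
RQ = 0.7261


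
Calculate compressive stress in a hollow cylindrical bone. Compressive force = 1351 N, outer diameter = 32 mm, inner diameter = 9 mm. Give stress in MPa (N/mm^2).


A = pi*(r_o^2 - r_i^2)
r_o = 16 mm, r_i = 4.5 mm
A = 740.63 mm^2
sigma = F/A = 1351 / 740.63
sigma = 1.824 MPa


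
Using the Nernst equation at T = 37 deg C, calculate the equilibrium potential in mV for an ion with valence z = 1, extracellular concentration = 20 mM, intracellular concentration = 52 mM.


E = (RT/(zF)) * ln(C_out/C_in)
T = 37 + 273.15 = 310.15 K
E = (8.314 * 310.15 / (1 * 96485)) * ln(20/52)
E = -25.54 mV


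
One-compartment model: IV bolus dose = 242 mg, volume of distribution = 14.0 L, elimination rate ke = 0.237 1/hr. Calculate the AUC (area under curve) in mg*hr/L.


C0 = Dose/Vd = 242/14.0 = 17.2857 mg/L
AUC = C0/ke = 17.2857/0.237
AUC = 72.94 mg*hr/L


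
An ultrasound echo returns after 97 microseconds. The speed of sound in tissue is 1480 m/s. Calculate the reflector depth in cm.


depth = c * t / 2
t = 97 us = 9.7000e-05 s
depth = 1480 * 9.7000e-05 / 2
depth = 0.07178 m = 7.178 cm


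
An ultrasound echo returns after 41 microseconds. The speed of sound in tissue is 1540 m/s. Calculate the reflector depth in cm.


depth = c * t / 2
t = 41 us = 4.1000e-05 s
depth = 1540 * 4.1000e-05 / 2
depth = 0.03157 m = 3.157 cm


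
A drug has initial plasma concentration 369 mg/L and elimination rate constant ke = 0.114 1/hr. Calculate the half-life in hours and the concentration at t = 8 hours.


t_half = ln(2) / ke = 0.693147 / 0.114 = 6.08 hr
C(t) = C0 * exp(-ke*t) = 369 * exp(-0.114*8)
C(8) = 148.2 mg/L


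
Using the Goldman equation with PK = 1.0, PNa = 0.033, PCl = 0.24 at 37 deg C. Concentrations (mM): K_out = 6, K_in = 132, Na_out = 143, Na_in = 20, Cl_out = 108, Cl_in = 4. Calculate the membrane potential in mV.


Vm = (RT/F)*ln((PK*Ko + PNa*Nao + PCl*Cli)/(PK*Ki + PNa*Nai + PCl*Clo))
Numer = 11.679, Denom = 158.58
Vm = -69.71 mV


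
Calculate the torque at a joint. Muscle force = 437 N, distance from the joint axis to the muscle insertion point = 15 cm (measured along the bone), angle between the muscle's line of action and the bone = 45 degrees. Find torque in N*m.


Torque = F * d * sin(theta)   (moment arm = d*sin(theta))
d = 15 cm = 0.15 m
Torque = 437 * 0.15 * sin(45)
Torque = 46.35 N*m


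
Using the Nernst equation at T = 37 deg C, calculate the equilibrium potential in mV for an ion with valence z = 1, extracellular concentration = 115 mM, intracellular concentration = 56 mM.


E = (RT/(zF)) * ln(C_out/C_in)
T = 37 + 273.15 = 310.15 K
E = (8.314 * 310.15 / (1 * 96485)) * ln(115/56)
E = 19.23 mV


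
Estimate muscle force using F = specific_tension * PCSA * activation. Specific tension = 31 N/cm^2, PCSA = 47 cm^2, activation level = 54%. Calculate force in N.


F = sigma * PCSA * activation
F = 31 * 47 * 0.54
F = 786.8 N


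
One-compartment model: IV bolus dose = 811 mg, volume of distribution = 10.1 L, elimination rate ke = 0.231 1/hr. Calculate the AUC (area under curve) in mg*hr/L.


C0 = Dose/Vd = 811/10.1 = 80.297 mg/L
AUC = C0/ke = 80.297/0.231
AUC = 347.6 mg*hr/L


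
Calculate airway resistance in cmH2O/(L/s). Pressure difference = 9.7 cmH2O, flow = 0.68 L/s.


R = dP / flow
R = 9.7 / 0.68
R = 14.26 cmH2O/(L/s)


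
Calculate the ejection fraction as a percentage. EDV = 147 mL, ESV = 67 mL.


SV = EDV - ESV = 147 - 67 = 80 mL
EF = SV/EDV * 100 = 80/147 * 100
EF = 54.42%


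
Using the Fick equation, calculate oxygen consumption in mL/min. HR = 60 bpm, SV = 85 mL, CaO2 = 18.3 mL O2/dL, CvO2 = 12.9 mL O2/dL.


CO = HR*SV = 60*85/1000 = 5.1 L/min
a-v O2 diff = 18.3 - 12.9 = 5.4 mL/dL
VO2 = CO * (CaO2-CvO2) * 10 dL/L
VO2 = 5.1 * 5.4 * 10
VO2 = 275.4 mL/min


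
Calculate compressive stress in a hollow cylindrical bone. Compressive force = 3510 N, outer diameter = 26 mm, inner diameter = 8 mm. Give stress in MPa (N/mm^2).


A = pi*(r_o^2 - r_i^2)
r_o = 13 mm, r_i = 4 mm
A = 480.664 mm^2
sigma = F/A = 3510 / 480.664
sigma = 7.302 MPa


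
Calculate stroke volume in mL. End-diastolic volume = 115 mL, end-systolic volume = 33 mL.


SV = EDV - ESV
SV = 115 - 33
SV = 82 mL


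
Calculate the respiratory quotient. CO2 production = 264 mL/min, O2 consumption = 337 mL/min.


RQ = VCO2 / VO2
RQ = 264 / 337
RQ = 0.7834


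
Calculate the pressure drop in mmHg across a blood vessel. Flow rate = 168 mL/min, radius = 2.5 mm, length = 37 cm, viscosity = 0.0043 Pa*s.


dP = 8*mu*L*Q / (pi*r^4)
Q = 168 mL/min = 2.8e-06 m^3/s
dP = 290.408 Pa = 290.408 / 133.322 mmHg = 2.178 mmHg


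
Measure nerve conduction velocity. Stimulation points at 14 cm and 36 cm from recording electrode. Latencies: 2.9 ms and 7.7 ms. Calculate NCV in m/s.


Distance = (36 - 14) / 100 = 0.22 m
dt = (7.7 - 2.9) / 1000 = 0.0048 s
NCV = dist / dt = 45.83 m/s


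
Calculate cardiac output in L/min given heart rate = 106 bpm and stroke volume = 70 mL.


CO = HR * SV
CO = 106 * 70 / 1000
CO = 7.42 L/min


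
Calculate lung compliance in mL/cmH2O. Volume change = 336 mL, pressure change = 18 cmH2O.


C = dV / dP
C = 336 / 18
C = 18.67 mL/cmH2O


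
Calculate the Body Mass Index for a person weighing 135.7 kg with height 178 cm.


BMI = weight / height^2
height = 178 cm = 1.78 m
BMI = 135.7 / 1.78^2
BMI = 42.83 kg/m^2


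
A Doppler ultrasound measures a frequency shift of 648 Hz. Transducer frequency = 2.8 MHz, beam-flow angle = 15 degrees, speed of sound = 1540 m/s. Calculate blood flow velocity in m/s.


v = fd * c / (2 * f0 * cos(theta))
v = 648 * 1540 / (2 * 2.8000e+06 * cos(15))
v = 0.1845 m/s


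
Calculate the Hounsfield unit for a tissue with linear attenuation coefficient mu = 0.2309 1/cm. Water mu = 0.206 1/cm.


HU = ((mu_tissue - mu_water) / mu_water) * 1000
HU = ((0.2309 - 0.206) / 0.206) * 1000
HU = 120.9


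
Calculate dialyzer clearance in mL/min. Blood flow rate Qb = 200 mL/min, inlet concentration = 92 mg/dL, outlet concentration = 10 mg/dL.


K = Qb * (Cb_in - Cb_out) / Cb_in
K = 200 * (92 - 10) / 92
K = 178.3 mL/min


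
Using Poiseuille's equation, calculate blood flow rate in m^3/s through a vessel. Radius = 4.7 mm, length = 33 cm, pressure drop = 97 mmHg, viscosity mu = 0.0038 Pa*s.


Q = pi*r^4*dP / (8*mu*L)
r = 0.0047 m, L = 0.33 m
dP = 97 mmHg = 12932.234 Pa
Q = 0.001976 m^3/s


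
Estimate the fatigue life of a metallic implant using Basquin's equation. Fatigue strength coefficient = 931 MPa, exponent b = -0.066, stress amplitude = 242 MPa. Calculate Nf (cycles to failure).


sigma_a = sigma_f' * (2Nf)^b
2Nf = (sigma_a/sigma_f')^(1/b)
2Nf = (242/931)^(1/-0.066)
2Nf = 7.3395839e+08
Nf = 3.6698e+08


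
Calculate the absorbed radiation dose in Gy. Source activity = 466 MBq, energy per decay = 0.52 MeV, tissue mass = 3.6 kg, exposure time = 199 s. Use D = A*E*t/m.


A = 466 MBq = 4.6600e+08 Bq
E = 0.52 MeV = 8.3304e-14 J
D = A*E*t/m = 4.6600e+08*8.3304e-14*199/3.6
D = 0.002146 Gy


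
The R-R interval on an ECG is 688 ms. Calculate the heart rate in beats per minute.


HR = 60 / RR_interval(s)
RR = 688 ms = 0.688 s
HR = 60 / 0.688 = 87.21 bpm


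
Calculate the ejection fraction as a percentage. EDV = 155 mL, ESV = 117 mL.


SV = EDV - ESV = 155 - 117 = 38 mL
EF = SV/EDV * 100 = 38/155 * 100
EF = 24.52%


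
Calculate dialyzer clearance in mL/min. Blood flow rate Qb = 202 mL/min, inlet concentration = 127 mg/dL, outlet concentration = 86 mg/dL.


K = Qb * (Cb_in - Cb_out) / Cb_in
K = 202 * (127 - 86) / 127
K = 65.21 mL/min


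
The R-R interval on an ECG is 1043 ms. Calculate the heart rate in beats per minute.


HR = 60 / RR_interval(s)
RR = 1043 ms = 1.043 s
HR = 60 / 1.043 = 57.53 bpm


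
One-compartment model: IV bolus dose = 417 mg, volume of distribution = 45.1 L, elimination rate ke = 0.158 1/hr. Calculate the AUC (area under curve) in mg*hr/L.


C0 = Dose/Vd = 417/45.1 = 9.24612 mg/L
AUC = C0/ke = 9.24612/0.158
AUC = 58.52 mg*hr/L


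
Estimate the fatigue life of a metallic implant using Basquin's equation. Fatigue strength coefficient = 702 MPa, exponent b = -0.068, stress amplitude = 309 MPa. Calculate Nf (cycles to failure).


sigma_a = sigma_f' * (2Nf)^b
2Nf = (sigma_a/sigma_f')^(1/b)
2Nf = (309/702)^(1/-0.068)
2Nf = 174125.45
Nf = 8.706e+04


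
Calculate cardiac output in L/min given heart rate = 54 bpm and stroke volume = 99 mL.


CO = HR * SV
CO = 54 * 99 / 1000
CO = 5.346 L/min


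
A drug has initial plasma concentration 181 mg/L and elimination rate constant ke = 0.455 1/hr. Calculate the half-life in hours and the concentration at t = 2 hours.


t_half = ln(2) / ke = 0.693147 / 0.455 = 1.523 hr
C(t) = C0 * exp(-ke*t) = 181 * exp(-0.455*2)
C(2) = 72.86 mg/L


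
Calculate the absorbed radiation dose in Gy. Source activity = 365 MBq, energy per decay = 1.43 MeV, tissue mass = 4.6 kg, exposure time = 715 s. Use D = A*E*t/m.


A = 365 MBq = 3.6500e+08 Bq
E = 1.43 MeV = 2.29086e-13 J
D = A*E*t/m = 3.6500e+08*2.29086e-13*715/4.6
D = 0.013 Gy


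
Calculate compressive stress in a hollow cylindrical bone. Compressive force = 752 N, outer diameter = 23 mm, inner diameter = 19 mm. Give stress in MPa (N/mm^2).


A = pi*(r_o^2 - r_i^2)
r_o = 11.5 mm, r_i = 9.5 mm
A = 131.947 mm^2
sigma = F/A = 752 / 131.947
sigma = 5.699 MPa


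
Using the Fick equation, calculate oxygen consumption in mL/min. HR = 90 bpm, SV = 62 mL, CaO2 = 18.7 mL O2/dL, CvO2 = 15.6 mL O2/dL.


CO = HR*SV = 90*62/1000 = 5.58 L/min
a-v O2 diff = 18.7 - 15.6 = 3.1 mL/dL
VO2 = CO * (CaO2-CvO2) * 10 dL/L
VO2 = 5.58 * 3.1 * 10
VO2 = 173 mL/min


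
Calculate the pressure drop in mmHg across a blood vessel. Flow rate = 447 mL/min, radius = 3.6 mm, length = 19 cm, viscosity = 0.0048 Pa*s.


dP = 8*mu*L*Q / (pi*r^4)
Q = 447 mL/min = 7.45e-06 m^3/s
dP = 103.01 Pa = 103.01 / 133.322 mmHg = 0.7726 mmHg


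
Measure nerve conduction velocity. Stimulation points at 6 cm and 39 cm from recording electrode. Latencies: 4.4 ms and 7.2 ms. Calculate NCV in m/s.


Distance = (39 - 6) / 100 = 0.33 m
dt = (7.2 - 4.4) / 1000 = 0.0028 s
NCV = dist / dt = 117.9 m/s


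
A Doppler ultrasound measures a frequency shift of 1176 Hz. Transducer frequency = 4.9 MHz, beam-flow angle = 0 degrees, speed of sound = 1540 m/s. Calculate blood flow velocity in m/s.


v = fd * c / (2 * f0 * cos(theta))
v = 1176 * 1540 / (2 * 4.9000e+06 * cos(0))
v = 0.1848 m/s


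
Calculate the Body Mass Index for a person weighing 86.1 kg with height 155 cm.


BMI = weight / height^2
height = 155 cm = 1.55 m
BMI = 86.1 / 1.55^2
BMI = 35.84 kg/m^2


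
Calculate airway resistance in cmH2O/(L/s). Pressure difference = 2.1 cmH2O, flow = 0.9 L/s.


R = dP / flow
R = 2.1 / 0.9
R = 2.333 cmH2O/(L/s)


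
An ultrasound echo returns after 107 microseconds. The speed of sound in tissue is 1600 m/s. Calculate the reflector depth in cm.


depth = c * t / 2
t = 107 us = 1.0700e-04 s
depth = 1600 * 1.0700e-04 / 2
depth = 0.0856 m = 8.56 cm


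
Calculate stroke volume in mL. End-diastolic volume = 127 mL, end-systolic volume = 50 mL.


SV = EDV - ESV
SV = 127 - 50
SV = 77 mL


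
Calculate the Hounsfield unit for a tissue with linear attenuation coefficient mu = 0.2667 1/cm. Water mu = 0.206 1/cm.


HU = ((mu_tissue - mu_water) / mu_water) * 1000
HU = ((0.2667 - 0.206) / 0.206) * 1000
HU = 294.7


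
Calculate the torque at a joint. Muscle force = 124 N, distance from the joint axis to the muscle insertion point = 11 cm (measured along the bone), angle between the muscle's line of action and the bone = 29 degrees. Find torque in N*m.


Torque = F * d * sin(theta)   (moment arm = d*sin(theta))
d = 11 cm = 0.11 m
Torque = 124 * 0.11 * sin(29)
Torque = 6.613 N*m


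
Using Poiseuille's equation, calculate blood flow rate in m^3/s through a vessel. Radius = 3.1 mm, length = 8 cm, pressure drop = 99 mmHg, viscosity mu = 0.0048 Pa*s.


Q = pi*r^4*dP / (8*mu*L)
r = 0.0031 m, L = 0.08 m
dP = 99 mmHg = 13198.878 Pa
Q = 0.001247 m^3/s


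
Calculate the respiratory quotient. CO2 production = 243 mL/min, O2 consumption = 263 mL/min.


RQ = VCO2 / VO2
RQ = 243 / 263
RQ = 0.924


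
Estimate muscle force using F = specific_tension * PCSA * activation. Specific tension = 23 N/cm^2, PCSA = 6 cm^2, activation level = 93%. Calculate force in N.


F = sigma * PCSA * activation
F = 23 * 6 * 0.93
F = 128.3 N


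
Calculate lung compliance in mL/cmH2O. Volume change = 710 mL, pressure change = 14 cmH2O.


C = dV / dP
C = 710 / 14
C = 50.71 mL/cmH2O


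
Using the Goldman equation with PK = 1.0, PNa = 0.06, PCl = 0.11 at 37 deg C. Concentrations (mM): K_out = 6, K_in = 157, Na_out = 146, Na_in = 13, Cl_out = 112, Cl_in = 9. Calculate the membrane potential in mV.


Vm = (RT/F)*ln((PK*Ko + PNa*Nao + PCl*Cli)/(PK*Ki + PNa*Nai + PCl*Clo))
Numer = 15.75, Denom = 170.1
Vm = -63.59 mV


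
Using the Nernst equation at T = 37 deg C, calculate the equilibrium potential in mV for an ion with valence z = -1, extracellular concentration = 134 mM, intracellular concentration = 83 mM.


E = (RT/(zF)) * ln(C_out/C_in)
T = 37 + 273.15 = 310.15 K
E = (8.314 * 310.15 / (-1 * 96485)) * ln(134/83)
E = -12.8 mV


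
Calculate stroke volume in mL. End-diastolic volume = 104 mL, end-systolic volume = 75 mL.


SV = EDV - ESV
SV = 104 - 75
SV = 29 mL


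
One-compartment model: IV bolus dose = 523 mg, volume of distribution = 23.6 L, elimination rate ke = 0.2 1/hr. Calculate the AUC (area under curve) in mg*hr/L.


C0 = Dose/Vd = 523/23.6 = 22.161 mg/L
AUC = C0/ke = 22.161/0.2
AUC = 110.8 mg*hr/L


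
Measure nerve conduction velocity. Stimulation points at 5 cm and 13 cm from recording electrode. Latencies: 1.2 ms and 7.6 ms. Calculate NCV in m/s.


Distance = (13 - 5) / 100 = 0.08 m
dt = (7.6 - 1.2) / 1000 = 0.0064 s
NCV = dist / dt = 12.5 m/s


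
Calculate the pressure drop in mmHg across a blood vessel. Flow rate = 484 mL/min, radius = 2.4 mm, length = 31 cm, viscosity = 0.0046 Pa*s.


dP = 8*mu*L*Q / (pi*r^4)
Q = 484 mL/min = 8.06667e-06 m^3/s
dP = 882.895 Pa = 882.895 / 133.322 mmHg = 6.622 mmHg


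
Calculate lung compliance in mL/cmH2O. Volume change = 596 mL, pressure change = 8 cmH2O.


C = dV / dP
C = 596 / 8
C = 74.5 mL/cmH2O


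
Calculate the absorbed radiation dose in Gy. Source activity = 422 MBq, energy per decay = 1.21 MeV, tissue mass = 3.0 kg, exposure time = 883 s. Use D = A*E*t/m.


A = 422 MBq = 4.2200e+08 Bq
E = 1.21 MeV = 1.93842e-13 J
D = A*E*t/m = 4.2200e+08*1.93842e-13*883/3.0
D = 0.02408 Gy


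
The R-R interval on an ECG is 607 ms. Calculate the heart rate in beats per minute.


HR = 60 / RR_interval(s)
RR = 607 ms = 0.607 s
HR = 60 / 0.607 = 98.85 bpm


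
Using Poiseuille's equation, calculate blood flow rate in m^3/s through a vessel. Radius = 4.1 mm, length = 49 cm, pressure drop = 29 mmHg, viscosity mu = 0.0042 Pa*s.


Q = pi*r^4*dP / (8*mu*L)
r = 0.0041 m, L = 0.49 m
dP = 29 mmHg = 3866.338 Pa
Q = 2.0847e-04 m^3/s


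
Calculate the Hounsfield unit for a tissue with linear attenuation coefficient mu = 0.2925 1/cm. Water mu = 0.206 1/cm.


HU = ((mu_tissue - mu_water) / mu_water) * 1000
HU = ((0.2925 - 0.206) / 0.206) * 1000
HU = 419.9


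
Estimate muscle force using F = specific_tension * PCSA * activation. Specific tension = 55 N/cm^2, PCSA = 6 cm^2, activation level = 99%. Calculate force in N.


F = sigma * PCSA * activation
F = 55 * 6 * 0.99
F = 326.7 N


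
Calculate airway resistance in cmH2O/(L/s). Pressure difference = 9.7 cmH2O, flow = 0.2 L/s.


R = dP / flow
R = 9.7 / 0.2
R = 48.5 cmH2O/(L/s)


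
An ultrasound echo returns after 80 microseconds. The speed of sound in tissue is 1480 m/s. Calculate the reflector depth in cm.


depth = c * t / 2
t = 80 us = 8.0000e-05 s
depth = 1480 * 8.0000e-05 / 2
depth = 0.0592 m = 5.92 cm


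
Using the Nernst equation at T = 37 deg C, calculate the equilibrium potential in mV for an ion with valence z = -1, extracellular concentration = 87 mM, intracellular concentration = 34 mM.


E = (RT/(zF)) * ln(C_out/C_in)
T = 37 + 273.15 = 310.15 K
E = (8.314 * 310.15 / (-1 * 96485)) * ln(87/34)
E = -25.11 mV


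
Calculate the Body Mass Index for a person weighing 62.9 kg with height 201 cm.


BMI = weight / height^2
height = 201 cm = 2.01 m
BMI = 62.9 / 2.01^2
BMI = 15.57 kg/m^2


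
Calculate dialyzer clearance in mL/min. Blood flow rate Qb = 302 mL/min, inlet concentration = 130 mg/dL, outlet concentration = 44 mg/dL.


K = Qb * (Cb_in - Cb_out) / Cb_in
K = 302 * (130 - 44) / 130
K = 199.8 mL/min


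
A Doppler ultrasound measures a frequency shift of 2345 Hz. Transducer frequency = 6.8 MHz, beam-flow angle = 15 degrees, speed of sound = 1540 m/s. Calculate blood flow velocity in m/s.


v = fd * c / (2 * f0 * cos(theta))
v = 2345 * 1540 / (2 * 6.8000e+06 * cos(15))
v = 0.2749 m/s


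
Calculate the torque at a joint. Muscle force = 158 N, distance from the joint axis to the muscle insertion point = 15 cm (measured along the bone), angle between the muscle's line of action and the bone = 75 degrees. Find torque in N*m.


Torque = F * d * sin(theta)   (moment arm = d*sin(theta))
d = 15 cm = 0.15 m
Torque = 158 * 0.15 * sin(75)
Torque = 22.89 N*m


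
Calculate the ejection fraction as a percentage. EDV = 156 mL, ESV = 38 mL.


SV = EDV - ESV = 156 - 38 = 118 mL
EF = SV/EDV * 100 = 118/156 * 100
EF = 75.64%


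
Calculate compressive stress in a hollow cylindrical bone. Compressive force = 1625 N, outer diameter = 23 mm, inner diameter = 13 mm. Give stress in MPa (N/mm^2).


A = pi*(r_o^2 - r_i^2)
r_o = 11.5 mm, r_i = 6.5 mm
A = 282.743 mm^2
sigma = F/A = 1625 / 282.743
sigma = 5.747 MPa


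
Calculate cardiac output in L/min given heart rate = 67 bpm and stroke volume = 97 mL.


CO = HR * SV
CO = 67 * 97 / 1000
CO = 6.499 L/min


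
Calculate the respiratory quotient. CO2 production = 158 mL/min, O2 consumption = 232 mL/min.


RQ = VCO2 / VO2
RQ = 158 / 232
RQ = 0.681


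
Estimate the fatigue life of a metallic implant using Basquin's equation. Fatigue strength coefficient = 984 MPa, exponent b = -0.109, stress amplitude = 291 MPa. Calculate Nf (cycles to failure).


sigma_a = sigma_f' * (2Nf)^b
2Nf = (sigma_a/sigma_f')^(1/b)
2Nf = (291/984)^(1/-0.109)
2Nf = 71473.951
Nf = 3.574e+04


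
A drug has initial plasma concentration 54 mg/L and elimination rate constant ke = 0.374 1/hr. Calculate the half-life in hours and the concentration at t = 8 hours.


t_half = ln(2) / ke = 0.693147 / 0.374 = 1.853 hr
C(t) = C0 * exp(-ke*t) = 54 * exp(-0.374*8)
C(8) = 2.71 mg/L


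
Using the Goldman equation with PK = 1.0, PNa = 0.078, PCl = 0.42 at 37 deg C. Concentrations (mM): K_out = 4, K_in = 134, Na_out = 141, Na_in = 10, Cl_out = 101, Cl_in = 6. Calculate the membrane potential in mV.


Vm = (RT/F)*ln((PK*Ko + PNa*Nao + PCl*Cli)/(PK*Ki + PNa*Nai + PCl*Clo))
Numer = 17.518, Denom = 177.2
Vm = -61.84 mV


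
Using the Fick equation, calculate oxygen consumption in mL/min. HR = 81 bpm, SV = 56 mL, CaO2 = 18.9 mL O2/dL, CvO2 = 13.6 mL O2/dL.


CO = HR*SV = 81*56/1000 = 4.536 L/min
a-v O2 diff = 18.9 - 13.6 = 5.3 mL/dL
VO2 = CO * (CaO2-CvO2) * 10 dL/L
VO2 = 4.536 * 5.3 * 10
VO2 = 240.4 mL/min


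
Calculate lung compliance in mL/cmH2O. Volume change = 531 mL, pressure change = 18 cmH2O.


C = dV / dP
C = 531 / 18
C = 29.5 mL/cmH2O


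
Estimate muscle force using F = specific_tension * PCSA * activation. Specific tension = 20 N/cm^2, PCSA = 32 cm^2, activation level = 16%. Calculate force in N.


F = sigma * PCSA * activation
F = 20 * 32 * 0.16
F = 102.4 N


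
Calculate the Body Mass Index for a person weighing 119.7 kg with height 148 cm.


BMI = weight / height^2
height = 148 cm = 1.48 m
BMI = 119.7 / 1.48^2
BMI = 54.65 kg/m^2


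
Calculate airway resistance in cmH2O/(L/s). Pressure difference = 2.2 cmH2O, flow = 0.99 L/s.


R = dP / flow
R = 2.2 / 0.99
R = 2.222 cmH2O/(L/s)


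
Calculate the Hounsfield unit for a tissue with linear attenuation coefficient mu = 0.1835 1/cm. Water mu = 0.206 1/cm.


HU = ((mu_tissue - mu_water) / mu_water) * 1000
HU = ((0.1835 - 0.206) / 0.206) * 1000
HU = -109.2


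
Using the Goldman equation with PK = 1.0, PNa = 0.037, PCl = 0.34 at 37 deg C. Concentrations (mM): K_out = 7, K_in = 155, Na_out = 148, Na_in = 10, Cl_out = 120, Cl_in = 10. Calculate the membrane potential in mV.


Vm = (RT/F)*ln((PK*Ko + PNa*Nao + PCl*Cli)/(PK*Ki + PNa*Nai + PCl*Clo))
Numer = 15.876, Denom = 196.17
Vm = -67.19 mV


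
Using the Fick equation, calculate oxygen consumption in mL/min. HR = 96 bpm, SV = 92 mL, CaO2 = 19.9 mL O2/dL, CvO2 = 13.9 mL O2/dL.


CO = HR*SV = 96*92/1000 = 8.832 L/min
a-v O2 diff = 19.9 - 13.9 = 6 mL/dL
VO2 = CO * (CaO2-CvO2) * 10 dL/L
VO2 = 8.832 * 6 * 10
VO2 = 529.9 mL/min


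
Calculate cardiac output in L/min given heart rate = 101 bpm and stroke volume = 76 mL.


CO = HR * SV
CO = 101 * 76 / 1000
CO = 7.676 L/min


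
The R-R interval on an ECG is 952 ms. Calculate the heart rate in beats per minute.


HR = 60 / RR_interval(s)
RR = 952 ms = 0.952 s
HR = 60 / 0.952 = 63.03 bpm


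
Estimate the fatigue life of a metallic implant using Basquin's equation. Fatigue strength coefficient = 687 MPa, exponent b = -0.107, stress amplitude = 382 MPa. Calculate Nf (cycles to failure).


sigma_a = sigma_f' * (2Nf)^b
2Nf = (sigma_a/sigma_f')^(1/b)
2Nf = (382/687)^(1/-0.107)
2Nf = 241.09104
Nf = 120.5


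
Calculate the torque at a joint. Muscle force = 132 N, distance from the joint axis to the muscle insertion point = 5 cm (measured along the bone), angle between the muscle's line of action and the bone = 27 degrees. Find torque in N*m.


Torque = F * d * sin(theta)   (moment arm = d*sin(theta))
d = 5 cm = 0.05 m
Torque = 132 * 0.05 * sin(27)
Torque = 2.996 N*m


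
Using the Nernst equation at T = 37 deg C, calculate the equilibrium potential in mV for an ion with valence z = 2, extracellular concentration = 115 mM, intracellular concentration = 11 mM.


E = (RT/(zF)) * ln(C_out/C_in)
T = 37 + 273.15 = 310.15 K
E = (8.314 * 310.15 / (2 * 96485)) * ln(115/11)
E = 31.36 mV


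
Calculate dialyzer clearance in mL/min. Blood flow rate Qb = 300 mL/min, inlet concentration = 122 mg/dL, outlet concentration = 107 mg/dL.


K = Qb * (Cb_in - Cb_out) / Cb_in
K = 300 * (122 - 107) / 122
K = 36.89 mL/min


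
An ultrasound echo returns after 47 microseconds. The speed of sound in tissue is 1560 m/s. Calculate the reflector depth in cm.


depth = c * t / 2
t = 47 us = 4.7000e-05 s
depth = 1560 * 4.7000e-05 / 2
depth = 0.03666 m = 3.666 cm


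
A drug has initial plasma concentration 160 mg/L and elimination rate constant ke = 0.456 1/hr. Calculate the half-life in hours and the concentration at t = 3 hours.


t_half = ln(2) / ke = 0.693147 / 0.456 = 1.52 hr
C(t) = C0 * exp(-ke*t) = 160 * exp(-0.456*3)
C(3) = 40.74 mg/L
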